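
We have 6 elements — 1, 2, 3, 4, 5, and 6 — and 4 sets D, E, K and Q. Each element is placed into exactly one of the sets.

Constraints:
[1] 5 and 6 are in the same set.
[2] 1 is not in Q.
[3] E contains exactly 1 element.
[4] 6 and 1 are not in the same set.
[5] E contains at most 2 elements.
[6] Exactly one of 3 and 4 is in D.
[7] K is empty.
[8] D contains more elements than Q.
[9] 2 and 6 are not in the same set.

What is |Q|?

2

From (2): 1 ∉ Q.
(7): K already has 0, so the rest are out.
Suppose 2 ∈ E: no assignment then satisfies all the clues, so 2 ∉ E.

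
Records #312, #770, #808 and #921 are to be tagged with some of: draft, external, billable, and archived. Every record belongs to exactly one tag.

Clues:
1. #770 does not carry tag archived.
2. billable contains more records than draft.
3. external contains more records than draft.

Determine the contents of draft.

draft = {}

From (1): #770 ∉ archived.
Suppose #312 ∈ draft: no assignment then satisfies all the clues, so #312 ∉ draft.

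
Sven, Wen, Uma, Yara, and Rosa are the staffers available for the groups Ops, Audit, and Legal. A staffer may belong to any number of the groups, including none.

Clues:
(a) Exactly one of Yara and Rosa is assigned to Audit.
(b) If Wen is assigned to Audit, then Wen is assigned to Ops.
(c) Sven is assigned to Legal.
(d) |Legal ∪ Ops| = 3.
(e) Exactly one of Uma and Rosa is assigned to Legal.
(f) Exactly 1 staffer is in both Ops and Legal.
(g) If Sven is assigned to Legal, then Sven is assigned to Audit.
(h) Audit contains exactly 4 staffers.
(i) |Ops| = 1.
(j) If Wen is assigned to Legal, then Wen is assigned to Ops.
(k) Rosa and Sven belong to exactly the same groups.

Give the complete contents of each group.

Ops = {Wen}; Audit = {Rosa, Sven, Uma, Wen}; Legal = {Rosa, Sven, Wen}

From (c): Sven ∈ Legal.
(g): Sven ∈ Audit.
(k): Rosa matches Sven: Rosa ∈ Audit.
(k): Rosa matches Sven: Rosa ∈ Legal.
(a) (exactly one): Yara ∉ Audit.
(e) (exactly one): Uma ∉ Legal.
(h): only 4 candidates remain for Audit, so all are in.
(b): Wen ∈ Ops.
(i): Ops already has 1, so the rest are out.
Suppose Wen ∉ Legal: no assignment then satisfies all the clues, so Wen ∈ Legal.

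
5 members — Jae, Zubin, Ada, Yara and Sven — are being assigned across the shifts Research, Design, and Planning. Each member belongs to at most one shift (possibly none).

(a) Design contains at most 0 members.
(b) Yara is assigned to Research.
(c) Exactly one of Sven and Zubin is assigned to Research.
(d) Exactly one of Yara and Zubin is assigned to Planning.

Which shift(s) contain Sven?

From (b): Yara ∈ Research.
(a): Design already has 0, so the rest are out.
(d) (exactly one): Zubin ∈ Planning.
(c) (exactly one): Sven ∈ Research.

Sven: Research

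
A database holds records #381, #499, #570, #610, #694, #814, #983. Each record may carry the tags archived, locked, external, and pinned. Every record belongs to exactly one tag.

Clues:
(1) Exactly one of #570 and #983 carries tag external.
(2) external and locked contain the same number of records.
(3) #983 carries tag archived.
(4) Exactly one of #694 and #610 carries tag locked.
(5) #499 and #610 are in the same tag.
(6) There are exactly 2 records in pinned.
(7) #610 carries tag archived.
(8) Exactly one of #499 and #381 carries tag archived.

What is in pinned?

pinned = {#381, #814}

From (3): #983 ∈ archived.
From (7): #610 ∈ archived.
(1) (exactly one): #570 ∈ external.
(4) (exactly one): #694 ∈ locked.
(5): #499 matches #610: #499 ∈ archived.
(6): only 2 candidates remain for pinned, so all are in.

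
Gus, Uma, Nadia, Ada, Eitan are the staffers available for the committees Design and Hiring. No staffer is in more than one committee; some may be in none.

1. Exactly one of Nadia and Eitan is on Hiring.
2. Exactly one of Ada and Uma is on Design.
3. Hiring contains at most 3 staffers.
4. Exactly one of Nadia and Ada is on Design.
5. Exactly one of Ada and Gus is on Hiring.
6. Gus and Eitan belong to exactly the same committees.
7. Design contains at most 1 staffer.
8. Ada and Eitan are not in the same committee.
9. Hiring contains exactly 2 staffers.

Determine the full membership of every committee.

Design = {Ada}; Hiring = {Eitan, Gus}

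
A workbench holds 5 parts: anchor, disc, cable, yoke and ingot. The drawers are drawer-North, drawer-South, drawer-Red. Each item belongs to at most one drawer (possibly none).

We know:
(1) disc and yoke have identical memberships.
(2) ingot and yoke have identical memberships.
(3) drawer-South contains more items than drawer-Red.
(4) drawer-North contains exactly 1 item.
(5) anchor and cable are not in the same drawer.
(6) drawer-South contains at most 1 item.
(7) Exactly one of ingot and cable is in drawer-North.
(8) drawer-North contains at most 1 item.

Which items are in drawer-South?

drawer-South = {anchor}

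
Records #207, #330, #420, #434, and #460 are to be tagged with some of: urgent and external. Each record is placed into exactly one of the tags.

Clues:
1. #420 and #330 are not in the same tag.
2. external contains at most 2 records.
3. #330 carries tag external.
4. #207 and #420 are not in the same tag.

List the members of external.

From (3): #330 ∈ external.
(1): #420 ∉ external.
Only one tag left: #420 ∈ urgent.
(4): #207 ∉ urgent.
Only one tag left: #207 ∈ external.
(2): external already has 2, so the rest are out.
Only one tag left: #434 ∈ urgent.
Only one tag left: #460 ∈ urgent.

external = {#207, #330}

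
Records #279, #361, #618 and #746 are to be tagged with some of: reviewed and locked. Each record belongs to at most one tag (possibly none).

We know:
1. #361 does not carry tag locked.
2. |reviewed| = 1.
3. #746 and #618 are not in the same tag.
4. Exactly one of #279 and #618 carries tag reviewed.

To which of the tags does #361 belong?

#361: none

From (1): #361 ∉ locked.
Suppose #361 ∈ reviewed: no assignment then satisfies all the clues, so #361 ∉ reviewed.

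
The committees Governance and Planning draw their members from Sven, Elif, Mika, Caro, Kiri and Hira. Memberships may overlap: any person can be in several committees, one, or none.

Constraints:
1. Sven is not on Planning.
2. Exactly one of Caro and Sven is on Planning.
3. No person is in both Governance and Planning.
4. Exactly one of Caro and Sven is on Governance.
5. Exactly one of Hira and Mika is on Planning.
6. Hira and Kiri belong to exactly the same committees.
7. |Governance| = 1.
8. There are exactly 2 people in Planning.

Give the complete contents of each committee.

Governance = {Sven}; Planning = {Caro, Mika}

From (1): Sven ∉ Planning.
(2) (exactly one): Caro ∈ Planning.
(3) (disjoint): Caro ∉ Governance.
(4) (exactly one): Sven ∈ Governance.
(7): Governance already has 1, so the rest are out.
Suppose Elif ∈ Planning: no assignment then satisfies all the clues, so Elif ∉ Planning.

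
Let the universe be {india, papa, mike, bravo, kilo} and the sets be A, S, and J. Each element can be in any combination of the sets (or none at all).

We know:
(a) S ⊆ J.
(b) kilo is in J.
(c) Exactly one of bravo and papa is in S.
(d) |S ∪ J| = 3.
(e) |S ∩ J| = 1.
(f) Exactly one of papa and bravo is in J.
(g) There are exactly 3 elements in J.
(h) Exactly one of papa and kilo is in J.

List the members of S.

S = {bravo}

From (b): kilo ∈ J.
(h) (exactly one): papa ∉ J.
(a) contrapositive: papa ∉ S.
(c) (exactly one): bravo ∈ S.
(f) (exactly one): bravo ∈ J.
Suppose india ∈ S: no assignment then satisfies all the clues, so india ∉ S.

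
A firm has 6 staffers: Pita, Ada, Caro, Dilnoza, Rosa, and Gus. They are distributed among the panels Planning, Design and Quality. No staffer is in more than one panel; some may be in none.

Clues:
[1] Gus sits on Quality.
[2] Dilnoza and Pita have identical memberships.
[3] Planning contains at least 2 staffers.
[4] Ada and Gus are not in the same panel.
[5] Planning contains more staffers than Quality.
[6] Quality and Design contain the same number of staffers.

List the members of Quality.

Quality = {Gus}

From (1): Gus ∈ Quality.
(4): Ada ∉ Quality.
Suppose Pita ∈ Quality: no assignment then satisfies all the clues, so Pita ∉ Quality.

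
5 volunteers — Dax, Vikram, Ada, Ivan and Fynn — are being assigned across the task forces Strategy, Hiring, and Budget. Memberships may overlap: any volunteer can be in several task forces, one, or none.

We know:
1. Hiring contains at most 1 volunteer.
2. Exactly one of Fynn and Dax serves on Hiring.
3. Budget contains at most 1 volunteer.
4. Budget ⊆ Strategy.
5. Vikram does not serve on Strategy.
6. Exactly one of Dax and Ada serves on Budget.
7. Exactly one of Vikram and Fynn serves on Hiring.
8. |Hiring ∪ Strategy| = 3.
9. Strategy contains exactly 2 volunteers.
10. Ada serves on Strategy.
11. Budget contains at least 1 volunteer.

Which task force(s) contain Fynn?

Fynn: Hiring

From (5): Vikram ∉ Strategy.
From (10): Ada ∈ Strategy.
(4) contrapositive: Vikram ∉ Budget.
Suppose Fynn ∈ Strategy: no assignment then satisfies all the clues, so Fynn ∉ Strategy.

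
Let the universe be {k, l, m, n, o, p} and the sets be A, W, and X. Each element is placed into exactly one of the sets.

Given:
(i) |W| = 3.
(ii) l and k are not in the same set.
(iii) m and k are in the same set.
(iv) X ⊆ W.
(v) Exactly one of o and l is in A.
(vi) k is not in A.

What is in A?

A = {l, n, p}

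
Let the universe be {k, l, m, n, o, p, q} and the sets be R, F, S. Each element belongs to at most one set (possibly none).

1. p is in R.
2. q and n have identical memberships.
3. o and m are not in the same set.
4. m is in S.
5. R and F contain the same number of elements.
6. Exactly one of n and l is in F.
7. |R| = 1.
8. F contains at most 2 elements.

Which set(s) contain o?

From (1): p ∈ R.
From (4): m ∈ S.
(3): o ∉ S.
(7): R already has 1, so the rest are out.
Suppose o ∈ F: no assignment then satisfies all the clues, so o ∉ F.

o: none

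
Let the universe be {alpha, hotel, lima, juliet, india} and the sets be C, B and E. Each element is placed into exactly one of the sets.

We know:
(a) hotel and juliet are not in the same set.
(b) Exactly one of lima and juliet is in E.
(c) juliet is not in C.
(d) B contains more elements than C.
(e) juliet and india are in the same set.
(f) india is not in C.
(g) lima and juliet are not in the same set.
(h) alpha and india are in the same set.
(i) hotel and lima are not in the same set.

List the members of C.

From (c): juliet ∉ C.
From (f): india ∉ C.
(h): alpha matches india: alpha ∉ C.
Suppose hotel ∉ C: no assignment then satisfies all the clues, so hotel ∈ C.

C = {hotel}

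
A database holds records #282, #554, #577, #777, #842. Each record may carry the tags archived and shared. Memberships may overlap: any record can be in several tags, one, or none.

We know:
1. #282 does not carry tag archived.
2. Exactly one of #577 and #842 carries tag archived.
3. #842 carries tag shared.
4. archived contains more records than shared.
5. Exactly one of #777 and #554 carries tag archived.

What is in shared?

shared = {#842}

From (1): #282 ∉ archived.
From (3): #842 ∈ shared.
Suppose #282 ∈ shared: no assignment then satisfies all the clues, so #282 ∉ shared.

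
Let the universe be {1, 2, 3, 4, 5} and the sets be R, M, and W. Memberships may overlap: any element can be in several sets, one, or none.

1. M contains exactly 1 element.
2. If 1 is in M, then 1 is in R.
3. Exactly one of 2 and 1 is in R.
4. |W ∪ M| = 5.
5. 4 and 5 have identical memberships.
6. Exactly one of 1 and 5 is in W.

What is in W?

W = {2, 3, 4, 5}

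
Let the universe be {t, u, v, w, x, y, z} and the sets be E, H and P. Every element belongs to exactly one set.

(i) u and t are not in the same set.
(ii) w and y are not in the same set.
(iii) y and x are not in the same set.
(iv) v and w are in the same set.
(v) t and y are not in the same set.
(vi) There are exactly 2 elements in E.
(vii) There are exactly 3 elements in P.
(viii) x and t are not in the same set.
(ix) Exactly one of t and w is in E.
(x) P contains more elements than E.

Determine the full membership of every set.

E = {t, z}; H = {u, y}; P = {v, w, x}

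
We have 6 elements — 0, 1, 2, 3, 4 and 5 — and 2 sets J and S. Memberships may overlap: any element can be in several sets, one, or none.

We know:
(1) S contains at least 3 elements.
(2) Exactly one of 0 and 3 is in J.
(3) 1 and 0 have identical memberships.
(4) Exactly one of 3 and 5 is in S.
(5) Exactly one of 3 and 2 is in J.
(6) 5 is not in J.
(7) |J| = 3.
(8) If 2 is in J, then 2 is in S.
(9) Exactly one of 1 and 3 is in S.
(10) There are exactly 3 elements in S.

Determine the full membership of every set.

J = {0, 1, 2}; S = {2, 3, 4}

From (6): 5 ∉ J.
Suppose 0 ∉ J: no assignment then satisfies all the clues, so 0 ∈ J.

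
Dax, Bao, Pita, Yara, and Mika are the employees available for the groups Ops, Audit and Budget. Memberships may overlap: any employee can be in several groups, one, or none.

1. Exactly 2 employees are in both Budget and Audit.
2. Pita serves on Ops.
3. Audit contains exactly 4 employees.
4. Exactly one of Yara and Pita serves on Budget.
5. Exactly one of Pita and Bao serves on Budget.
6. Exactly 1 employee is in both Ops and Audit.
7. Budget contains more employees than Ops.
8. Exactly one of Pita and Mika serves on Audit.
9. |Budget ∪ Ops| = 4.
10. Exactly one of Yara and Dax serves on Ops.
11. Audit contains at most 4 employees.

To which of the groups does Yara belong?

Yara: Audit, Ops

From (2): Pita ∈ Ops.
Suppose Yara ∉ Ops: no assignment then satisfies all the clues, so Yara ∈ Ops.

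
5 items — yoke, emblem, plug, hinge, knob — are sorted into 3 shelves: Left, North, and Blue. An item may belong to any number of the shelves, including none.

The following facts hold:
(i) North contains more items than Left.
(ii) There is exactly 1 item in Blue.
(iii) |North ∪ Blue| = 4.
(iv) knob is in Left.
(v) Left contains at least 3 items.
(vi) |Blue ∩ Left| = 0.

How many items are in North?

4

From (iv): knob ∈ Left.
Suppose knob ∈ Blue: no assignment then satisfies all the clues, so knob ∉ Blue.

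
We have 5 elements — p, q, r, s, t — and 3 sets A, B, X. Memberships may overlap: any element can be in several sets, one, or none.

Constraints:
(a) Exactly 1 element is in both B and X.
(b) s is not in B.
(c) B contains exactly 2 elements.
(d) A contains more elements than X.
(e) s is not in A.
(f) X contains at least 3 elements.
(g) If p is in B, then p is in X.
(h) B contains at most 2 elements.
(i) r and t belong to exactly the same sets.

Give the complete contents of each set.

A = {p, q, r, t}; B = {p, q}; X = {p, r, t}

From (b): s ∉ B.
From (e): s ∉ A.
Suppose p ∉ A: no assignment then satisfies all the clues, so p ∈ A.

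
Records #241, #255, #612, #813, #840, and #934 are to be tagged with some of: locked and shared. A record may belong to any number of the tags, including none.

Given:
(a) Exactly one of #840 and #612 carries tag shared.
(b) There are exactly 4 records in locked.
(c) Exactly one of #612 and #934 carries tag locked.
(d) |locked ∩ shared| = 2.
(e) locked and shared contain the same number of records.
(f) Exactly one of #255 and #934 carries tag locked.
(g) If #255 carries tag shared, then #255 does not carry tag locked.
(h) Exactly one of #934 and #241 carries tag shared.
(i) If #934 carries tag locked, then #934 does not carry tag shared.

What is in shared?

shared = {#241, #255, #612, #813}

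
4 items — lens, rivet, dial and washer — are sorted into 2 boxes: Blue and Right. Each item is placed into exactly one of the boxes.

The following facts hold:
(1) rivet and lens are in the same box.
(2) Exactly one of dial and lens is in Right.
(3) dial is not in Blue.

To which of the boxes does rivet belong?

rivet: Blue

From (3): dial ∉ Blue.
Only one box left: dial ∈ Right.
(2) (exactly one): lens ∉ Right.
Only one box left: lens ∈ Blue.
(1): rivet matches lens: rivet ∈ Blue.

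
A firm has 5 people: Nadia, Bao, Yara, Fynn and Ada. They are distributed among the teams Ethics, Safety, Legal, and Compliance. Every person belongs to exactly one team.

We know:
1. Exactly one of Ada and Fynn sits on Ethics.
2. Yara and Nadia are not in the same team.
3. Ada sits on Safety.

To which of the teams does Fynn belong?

Fynn: Ethics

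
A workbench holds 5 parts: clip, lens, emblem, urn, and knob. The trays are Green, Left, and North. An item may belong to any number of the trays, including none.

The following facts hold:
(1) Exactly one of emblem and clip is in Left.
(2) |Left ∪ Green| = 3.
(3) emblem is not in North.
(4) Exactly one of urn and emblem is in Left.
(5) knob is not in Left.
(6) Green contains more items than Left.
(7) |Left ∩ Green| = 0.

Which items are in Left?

Left = {emblem}

From (3): emblem ∉ North.
From (5): knob ∉ Left.
Suppose clip ∈ Left: no assignment then satisfies all the clues, so clip ∉ Left.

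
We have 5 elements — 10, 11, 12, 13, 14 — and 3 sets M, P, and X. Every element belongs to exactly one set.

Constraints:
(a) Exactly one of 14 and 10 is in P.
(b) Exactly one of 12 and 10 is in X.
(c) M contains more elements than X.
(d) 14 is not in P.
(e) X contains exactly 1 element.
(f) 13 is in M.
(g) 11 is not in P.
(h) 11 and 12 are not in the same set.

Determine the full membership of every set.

M = {11, 13, 14}; P = {10}; X = {12}

From (d): 14 ∉ P.
From (f): 13 ∈ M.
From (g): 11 ∉ P.
(a) (exactly one): 10 ∈ P.
(b) (exactly one): 12 ∈ X.
(e): X already has 1, so the rest are out.
Only one set left: 11 ∈ M.
Only one set left: 14 ∈ M.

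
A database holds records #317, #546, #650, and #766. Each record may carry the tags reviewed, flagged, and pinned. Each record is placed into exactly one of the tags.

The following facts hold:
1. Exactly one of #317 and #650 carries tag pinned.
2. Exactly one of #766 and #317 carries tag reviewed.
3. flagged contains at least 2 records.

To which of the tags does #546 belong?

#546: flagged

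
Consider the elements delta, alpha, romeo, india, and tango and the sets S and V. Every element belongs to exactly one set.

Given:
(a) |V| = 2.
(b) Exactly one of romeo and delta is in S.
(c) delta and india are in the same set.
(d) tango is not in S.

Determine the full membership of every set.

S = {alpha, delta, india}; V = {romeo, tango}

From (d): tango ∉ S.
Only one set left: tango ∈ V.
Suppose delta ∉ S: no assignment then satisfies all the clues, so delta ∈ S.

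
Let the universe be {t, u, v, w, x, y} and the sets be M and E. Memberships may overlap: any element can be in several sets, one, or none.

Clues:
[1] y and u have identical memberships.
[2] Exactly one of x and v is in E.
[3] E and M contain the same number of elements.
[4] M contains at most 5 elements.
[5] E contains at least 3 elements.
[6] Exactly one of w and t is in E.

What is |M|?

4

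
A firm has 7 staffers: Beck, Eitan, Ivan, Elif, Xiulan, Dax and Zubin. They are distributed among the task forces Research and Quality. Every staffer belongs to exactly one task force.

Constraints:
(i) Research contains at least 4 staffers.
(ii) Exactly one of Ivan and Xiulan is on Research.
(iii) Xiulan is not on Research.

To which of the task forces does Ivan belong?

Ivan: Research

From (iii): Xiulan ∉ Research.
(ii) (exactly one): Ivan ∈ Research.
Only one task force left: Xiulan ∈ Quality.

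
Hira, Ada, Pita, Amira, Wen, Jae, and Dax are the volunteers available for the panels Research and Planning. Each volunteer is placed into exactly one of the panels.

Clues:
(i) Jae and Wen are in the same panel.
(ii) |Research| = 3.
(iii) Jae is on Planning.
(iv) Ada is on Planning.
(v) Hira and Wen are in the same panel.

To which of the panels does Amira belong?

Amira: Research

From (iii): Jae ∈ Planning.
From (iv): Ada ∈ Planning.
(i): Wen matches Jae: Wen ∉ Research.
(i): Wen matches Jae: Wen ∈ Planning.
(v): Hira matches Wen: Hira ∉ Research.
(v): Hira matches Wen: Hira ∈ Planning.
(ii): only 3 candidates remain for Research, so all are in.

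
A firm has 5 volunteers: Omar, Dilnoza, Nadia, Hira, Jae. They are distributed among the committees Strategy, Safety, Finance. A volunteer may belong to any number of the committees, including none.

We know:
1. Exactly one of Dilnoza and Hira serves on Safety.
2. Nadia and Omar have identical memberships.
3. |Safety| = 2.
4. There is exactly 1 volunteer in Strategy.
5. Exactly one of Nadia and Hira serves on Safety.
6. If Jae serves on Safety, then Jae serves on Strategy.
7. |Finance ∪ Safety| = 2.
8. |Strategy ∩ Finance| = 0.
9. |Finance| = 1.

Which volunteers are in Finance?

Finance = {Hira}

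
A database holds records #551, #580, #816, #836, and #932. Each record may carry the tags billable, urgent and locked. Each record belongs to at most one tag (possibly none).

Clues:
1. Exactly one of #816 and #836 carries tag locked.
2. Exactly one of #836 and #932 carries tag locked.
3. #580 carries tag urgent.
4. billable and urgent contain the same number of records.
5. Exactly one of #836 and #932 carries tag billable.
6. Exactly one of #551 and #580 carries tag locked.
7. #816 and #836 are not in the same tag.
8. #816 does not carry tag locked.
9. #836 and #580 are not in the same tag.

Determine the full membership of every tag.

From (3): #580 ∈ urgent.
From (8): #816 ∉ locked.
(1) (exactly one): #836 ∈ locked.
(2) (exactly one): #932 ∉ locked.
(5) (exactly one): #932 ∈ billable.
(6) (exactly one): #551 ∈ locked.
Suppose #816 ∈ billable: no assignment then satisfies all the clues, so #816 ∉ billable.

billable = {#932}; urgent = {#580}; locked = {#551, #836}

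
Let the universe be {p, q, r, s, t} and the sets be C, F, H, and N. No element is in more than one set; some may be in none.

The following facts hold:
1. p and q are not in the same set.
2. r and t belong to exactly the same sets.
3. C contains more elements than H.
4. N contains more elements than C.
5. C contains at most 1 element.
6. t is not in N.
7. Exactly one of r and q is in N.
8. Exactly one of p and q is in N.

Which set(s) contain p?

From (6): t ∉ N.
(2): r matches t: r ∉ N.
(7) (exactly one): q ∈ N.
(8) (exactly one): p ∉ N.
Suppose p ∉ C: no assignment then satisfies all the clues, so p ∈ C.

p: C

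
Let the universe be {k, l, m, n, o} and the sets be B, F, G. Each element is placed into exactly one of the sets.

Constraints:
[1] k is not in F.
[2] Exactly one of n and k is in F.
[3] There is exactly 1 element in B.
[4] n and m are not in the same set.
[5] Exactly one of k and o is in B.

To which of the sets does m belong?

m: G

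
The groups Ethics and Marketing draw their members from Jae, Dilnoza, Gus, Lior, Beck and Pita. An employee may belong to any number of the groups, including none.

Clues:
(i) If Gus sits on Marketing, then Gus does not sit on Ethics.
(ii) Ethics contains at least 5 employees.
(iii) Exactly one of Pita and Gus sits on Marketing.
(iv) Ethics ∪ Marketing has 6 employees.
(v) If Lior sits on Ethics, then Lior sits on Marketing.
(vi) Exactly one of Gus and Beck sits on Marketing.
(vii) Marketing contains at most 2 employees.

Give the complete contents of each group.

Ethics = {Beck, Dilnoza, Jae, Lior, Pita}; Marketing = {Gus, Lior}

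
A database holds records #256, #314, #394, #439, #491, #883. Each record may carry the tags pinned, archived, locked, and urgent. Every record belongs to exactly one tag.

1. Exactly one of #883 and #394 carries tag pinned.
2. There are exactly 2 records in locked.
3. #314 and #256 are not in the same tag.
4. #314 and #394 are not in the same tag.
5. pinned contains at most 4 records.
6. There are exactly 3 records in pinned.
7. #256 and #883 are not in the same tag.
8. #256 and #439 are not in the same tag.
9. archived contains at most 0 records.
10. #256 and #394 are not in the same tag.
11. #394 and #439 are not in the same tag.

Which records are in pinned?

pinned = {#314, #439, #883}

(9): archived already has 0, so the rest are out.
Suppose #256 ∈ pinned: no assignment then satisfies all the clues, so #256 ∉ pinned.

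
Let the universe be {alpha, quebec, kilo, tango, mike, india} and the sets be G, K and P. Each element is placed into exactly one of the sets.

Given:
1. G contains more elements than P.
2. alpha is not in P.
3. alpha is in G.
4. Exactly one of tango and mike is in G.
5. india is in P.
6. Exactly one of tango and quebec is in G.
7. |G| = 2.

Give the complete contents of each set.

G = {alpha, tango}; K = {kilo, mike, quebec}; P = {india}

From (2): alpha ∉ P.
From (3): alpha ∈ G.
From (5): india ∈ P.
Suppose quebec ∈ G: no assignment then satisfies all the clues, so quebec ∉ G.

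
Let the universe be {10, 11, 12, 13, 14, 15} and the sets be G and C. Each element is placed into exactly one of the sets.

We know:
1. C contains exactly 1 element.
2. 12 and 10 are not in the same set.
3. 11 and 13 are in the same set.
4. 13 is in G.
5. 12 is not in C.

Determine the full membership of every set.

From (4): 13 ∈ G.
From (5): 12 ∉ C.
(3): 11 matches 13: 11 ∈ G.
Only one set left: 12 ∈ G.
(2): 10 ∉ G.
Only one set left: 10 ∈ C.
(1): C already has 1, so the rest are out.
Only one set left: 14 ∈ G.
Only one set left: 15 ∈ G.

G = {11, 12, 13, 14, 15}; C = {10}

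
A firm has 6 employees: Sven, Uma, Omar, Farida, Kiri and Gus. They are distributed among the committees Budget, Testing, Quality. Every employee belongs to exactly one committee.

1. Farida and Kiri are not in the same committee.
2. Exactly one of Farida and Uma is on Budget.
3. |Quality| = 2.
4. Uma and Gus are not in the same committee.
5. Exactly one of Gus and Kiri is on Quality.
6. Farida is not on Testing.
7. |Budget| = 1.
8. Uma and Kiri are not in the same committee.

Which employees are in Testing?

Testing = {Kiri, Omar, Sven}

From (6): Farida ∉ Testing.
Suppose Sven ∉ Testing: no assignment then satisfies all the clues, so Sven ∈ Testing.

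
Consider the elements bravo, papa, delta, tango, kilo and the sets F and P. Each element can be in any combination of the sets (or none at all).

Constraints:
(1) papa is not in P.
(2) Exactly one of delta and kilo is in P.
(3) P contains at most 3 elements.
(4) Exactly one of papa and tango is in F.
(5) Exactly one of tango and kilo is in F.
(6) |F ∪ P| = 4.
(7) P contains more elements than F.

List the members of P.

P = {bravo, kilo, tango}

From (1): papa ∉ P.
Suppose bravo ∉ P: no assignment then satisfies all the clues, so bravo ∈ P.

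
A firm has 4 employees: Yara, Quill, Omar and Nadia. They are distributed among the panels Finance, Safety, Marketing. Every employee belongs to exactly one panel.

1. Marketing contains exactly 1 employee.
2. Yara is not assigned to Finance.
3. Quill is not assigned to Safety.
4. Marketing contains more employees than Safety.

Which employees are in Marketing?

Marketing = {Yara}

From (2): Yara ∉ Finance.
From (3): Quill ∉ Safety.
Suppose Yara ∉ Marketing: no assignment then satisfies all the clues, so Yara ∈ Marketing.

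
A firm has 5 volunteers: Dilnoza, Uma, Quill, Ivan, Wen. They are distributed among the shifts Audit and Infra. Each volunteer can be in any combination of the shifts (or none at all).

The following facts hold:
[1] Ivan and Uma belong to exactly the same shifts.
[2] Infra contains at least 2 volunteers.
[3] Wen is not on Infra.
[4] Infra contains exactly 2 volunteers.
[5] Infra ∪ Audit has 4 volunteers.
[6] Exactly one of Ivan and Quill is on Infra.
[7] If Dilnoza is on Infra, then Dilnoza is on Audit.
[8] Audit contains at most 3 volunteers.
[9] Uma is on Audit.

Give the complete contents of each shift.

Audit = {Dilnoza, Ivan, Uma}; Infra = {Dilnoza, Quill}

From (3): Wen ∉ Infra.
From (9): Uma ∈ Audit.
(1): Ivan matches Uma: Ivan ∈ Audit.
Suppose Dilnoza ∉ Audit: no assignment then satisfies all the clues, so Dilnoza ∈ Audit.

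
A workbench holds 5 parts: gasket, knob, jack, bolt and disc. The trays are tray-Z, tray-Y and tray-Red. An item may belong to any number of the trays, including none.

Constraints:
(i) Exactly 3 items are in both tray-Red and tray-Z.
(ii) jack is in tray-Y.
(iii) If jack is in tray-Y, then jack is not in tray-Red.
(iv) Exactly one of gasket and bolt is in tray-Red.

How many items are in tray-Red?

3

From (ii): jack ∈ tray-Y.
(iii): jack ∉ tray-Red.
Suppose knob ∉ tray-Z: no assignment then satisfies all the clues, so knob ∈ tray-Z.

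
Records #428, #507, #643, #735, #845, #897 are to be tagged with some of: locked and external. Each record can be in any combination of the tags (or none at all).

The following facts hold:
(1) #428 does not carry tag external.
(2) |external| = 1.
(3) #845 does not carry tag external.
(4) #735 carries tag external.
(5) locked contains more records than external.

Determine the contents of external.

From (1): #428 ∉ external.
From (3): #845 ∉ external.
From (4): #735 ∈ external.
(2): external already has 1, so the rest are out.

external = {#735}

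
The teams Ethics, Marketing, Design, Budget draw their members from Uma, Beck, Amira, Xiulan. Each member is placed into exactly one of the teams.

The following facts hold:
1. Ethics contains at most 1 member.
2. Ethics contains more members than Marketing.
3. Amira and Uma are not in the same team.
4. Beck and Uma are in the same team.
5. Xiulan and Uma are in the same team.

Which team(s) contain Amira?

Amira: Ethics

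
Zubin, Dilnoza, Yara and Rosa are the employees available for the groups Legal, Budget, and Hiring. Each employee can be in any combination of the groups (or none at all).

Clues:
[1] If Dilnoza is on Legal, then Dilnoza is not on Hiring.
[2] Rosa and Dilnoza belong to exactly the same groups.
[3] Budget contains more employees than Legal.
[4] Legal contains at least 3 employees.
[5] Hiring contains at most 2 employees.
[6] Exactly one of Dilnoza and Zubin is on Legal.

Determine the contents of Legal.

Legal = {Dilnoza, Rosa, Yara}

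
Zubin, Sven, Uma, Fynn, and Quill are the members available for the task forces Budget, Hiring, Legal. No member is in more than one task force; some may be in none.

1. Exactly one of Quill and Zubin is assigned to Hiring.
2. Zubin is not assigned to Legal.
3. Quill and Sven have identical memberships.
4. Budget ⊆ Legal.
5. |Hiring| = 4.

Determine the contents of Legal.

Legal = {}

From (2): Zubin ∉ Legal.
(4) contrapositive: Zubin ∉ Budget.
Suppose Sven ∈ Legal: no assignment then satisfies all the clues, so Sven ∉ Legal.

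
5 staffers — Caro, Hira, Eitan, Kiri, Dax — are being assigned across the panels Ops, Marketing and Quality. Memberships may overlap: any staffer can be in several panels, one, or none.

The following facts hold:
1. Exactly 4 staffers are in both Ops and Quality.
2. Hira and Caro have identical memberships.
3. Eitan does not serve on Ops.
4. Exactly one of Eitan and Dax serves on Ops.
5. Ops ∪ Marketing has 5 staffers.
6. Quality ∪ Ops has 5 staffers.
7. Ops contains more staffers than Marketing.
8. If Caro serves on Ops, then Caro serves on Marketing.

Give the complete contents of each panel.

Ops = {Caro, Dax, Hira, Kiri}; Marketing = {Caro, Eitan, Hira}; Quality = {Caro, Dax, Eitan, Hira, Kiri}

From (3): Eitan ∉ Ops.
(4) (exactly one): Dax ∈ Ops.
Suppose Caro ∉ Ops: no assignment then satisfies all the clues, so Caro ∈ Ops.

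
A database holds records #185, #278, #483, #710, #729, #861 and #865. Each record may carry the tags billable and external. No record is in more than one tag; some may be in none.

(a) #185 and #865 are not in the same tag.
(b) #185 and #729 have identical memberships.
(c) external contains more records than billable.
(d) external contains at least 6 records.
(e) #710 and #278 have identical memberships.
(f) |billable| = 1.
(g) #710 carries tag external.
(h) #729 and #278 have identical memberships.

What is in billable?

From (g): #710 ∈ external.
(e): #278 matches #710: #278 ∉ billable.
(e): #278 matches #710: #278 ∈ external.
(h): #729 matches #278: #729 ∉ billable.
(h): #729 matches #278: #729 ∈ external.
(b): #185 matches #729: #185 ∉ billable.
(b): #185 matches #729: #185 ∈ external.
(a): #865 ∉ external.
(d): only 6 candidates remain for external, so all are in.
(f): only 1 candidates remain for billable, so all are in.

billable = {#865}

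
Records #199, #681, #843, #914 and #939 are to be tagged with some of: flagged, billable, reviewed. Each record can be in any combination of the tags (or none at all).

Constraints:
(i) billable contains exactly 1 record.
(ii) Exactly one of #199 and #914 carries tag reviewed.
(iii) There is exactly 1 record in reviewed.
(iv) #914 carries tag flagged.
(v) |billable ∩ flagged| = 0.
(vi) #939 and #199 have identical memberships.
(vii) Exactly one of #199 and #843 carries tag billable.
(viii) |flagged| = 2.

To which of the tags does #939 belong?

#939: none

From (iv): #914 ∈ flagged.
Suppose #939 ∈ flagged: no assignment then satisfies all the clues, so #939 ∉ flagged.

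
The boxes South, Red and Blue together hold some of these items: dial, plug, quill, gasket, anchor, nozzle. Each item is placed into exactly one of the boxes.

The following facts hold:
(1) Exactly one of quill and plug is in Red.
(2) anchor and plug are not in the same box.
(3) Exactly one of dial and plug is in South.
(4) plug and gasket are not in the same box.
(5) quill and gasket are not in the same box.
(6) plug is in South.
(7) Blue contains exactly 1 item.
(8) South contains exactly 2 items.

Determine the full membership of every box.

From (6): plug ∈ South.
(1) (exactly one): quill ∈ Red.
(2): anchor ∉ South.
(3) (exactly one): dial ∉ South.
(4): gasket ∉ South.
(5): gasket ∉ Red.
(8): only 2 candidates remain for South, so all are in.
Only one box left: gasket ∈ Blue.
(7): Blue already has 1, so the rest are out.
Only one box left: dial ∈ Red.
Only one box left: anchor ∈ Red.

South = {nozzle, plug}; Red = {anchor, dial, quill}; Blue = {gasket}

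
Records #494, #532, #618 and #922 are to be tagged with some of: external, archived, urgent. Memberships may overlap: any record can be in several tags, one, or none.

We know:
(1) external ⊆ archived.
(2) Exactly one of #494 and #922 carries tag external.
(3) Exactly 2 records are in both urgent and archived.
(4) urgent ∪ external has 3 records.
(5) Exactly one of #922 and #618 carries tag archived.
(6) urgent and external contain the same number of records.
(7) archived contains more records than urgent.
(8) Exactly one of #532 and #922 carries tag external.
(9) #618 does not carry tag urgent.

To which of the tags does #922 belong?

#922: archived, urgent

From (9): #618 ∉ urgent.
Suppose #922 ∈ external: no assignment then satisfies all the clues, so #922 ∉ external.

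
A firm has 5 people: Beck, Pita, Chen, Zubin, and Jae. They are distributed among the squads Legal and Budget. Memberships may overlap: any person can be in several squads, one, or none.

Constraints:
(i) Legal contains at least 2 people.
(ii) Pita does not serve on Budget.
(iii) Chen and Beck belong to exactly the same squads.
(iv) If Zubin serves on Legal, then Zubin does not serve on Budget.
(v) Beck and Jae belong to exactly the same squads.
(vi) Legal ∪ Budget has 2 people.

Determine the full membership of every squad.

Legal = {Pita, Zubin}; Budget = {}

From (ii): Pita ∉ Budget.
Suppose Beck ∈ Legal: no assignment then satisfies all the clues, so Beck ∉ Legal.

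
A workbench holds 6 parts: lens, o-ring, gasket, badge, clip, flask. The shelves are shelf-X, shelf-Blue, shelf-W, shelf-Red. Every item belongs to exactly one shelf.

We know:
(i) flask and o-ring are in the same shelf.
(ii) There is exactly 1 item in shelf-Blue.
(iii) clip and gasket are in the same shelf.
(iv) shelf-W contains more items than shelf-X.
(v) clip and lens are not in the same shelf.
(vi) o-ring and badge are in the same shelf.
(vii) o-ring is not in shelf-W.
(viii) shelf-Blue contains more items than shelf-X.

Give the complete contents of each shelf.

shelf-X = {}; shelf-Blue = {lens}; shelf-W = {clip, gasket}; shelf-Red = {badge, flask, o-ring}

From (vii): o-ring ∉ shelf-W.
(i): flask matches o-ring: flask ∉ shelf-W.
(vi): badge matches o-ring: badge ∉ shelf-W.
Suppose lens ∈ shelf-X: no assignment then satisfies all the clues, so lens ∉ shelf-X.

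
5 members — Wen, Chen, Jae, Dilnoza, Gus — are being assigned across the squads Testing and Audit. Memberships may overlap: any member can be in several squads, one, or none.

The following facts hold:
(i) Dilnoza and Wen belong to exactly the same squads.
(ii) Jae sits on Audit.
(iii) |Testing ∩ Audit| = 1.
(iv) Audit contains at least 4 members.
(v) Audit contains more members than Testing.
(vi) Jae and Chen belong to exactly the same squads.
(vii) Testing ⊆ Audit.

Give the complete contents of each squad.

Testing = {Gus}; Audit = {Chen, Dilnoza, Gus, Jae, Wen}

From (ii): Jae ∈ Audit.
(vi): Chen matches Jae: Chen ∈ Audit.
Suppose Wen ∈ Testing: no assignment then satisfies all the clues, so Wen ∉ Testing.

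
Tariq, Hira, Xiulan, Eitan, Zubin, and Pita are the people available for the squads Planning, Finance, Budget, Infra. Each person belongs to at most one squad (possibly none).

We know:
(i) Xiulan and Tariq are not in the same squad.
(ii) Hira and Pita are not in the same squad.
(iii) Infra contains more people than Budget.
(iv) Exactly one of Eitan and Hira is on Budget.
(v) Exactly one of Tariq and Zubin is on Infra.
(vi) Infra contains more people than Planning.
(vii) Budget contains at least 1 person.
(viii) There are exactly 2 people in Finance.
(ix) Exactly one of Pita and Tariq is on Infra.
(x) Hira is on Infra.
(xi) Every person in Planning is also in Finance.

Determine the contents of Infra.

From (x): Hira ∈ Infra.
(ii): Pita ∉ Infra.
(iv) (exactly one): Eitan ∈ Budget.
(ix) (exactly one): Tariq ∈ Infra.
(i): Xiulan ∉ Infra.
(v) (exactly one): Zubin ∉ Infra.

Infra = {Hira, Tariq}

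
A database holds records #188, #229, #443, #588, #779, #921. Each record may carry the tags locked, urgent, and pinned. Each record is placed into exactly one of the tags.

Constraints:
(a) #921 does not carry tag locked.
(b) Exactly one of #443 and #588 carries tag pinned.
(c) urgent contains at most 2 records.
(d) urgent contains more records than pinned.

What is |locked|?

3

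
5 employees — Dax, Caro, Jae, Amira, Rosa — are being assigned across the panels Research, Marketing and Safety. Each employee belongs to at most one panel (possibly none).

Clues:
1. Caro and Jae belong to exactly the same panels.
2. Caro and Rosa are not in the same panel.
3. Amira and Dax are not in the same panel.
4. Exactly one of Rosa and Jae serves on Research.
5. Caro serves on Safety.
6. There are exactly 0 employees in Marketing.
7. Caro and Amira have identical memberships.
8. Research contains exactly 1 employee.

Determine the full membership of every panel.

From (5): Caro ∈ Safety.
(1): Jae matches Caro: Jae ∉ Research.
(1): Jae matches Caro: Jae ∉ Marketing.
(1): Jae matches Caro: Jae ∈ Safety.
(2): Rosa ∉ Safety.
(4) (exactly one): Rosa ∈ Research.
(6): Marketing already has 0, so the rest are out.
(7): Amira matches Caro: Amira ∉ Research.
(7): Amira matches Caro: Amira ∈ Safety.
(8): Research already has 1, so the rest are out.
(3): Dax ∉ Safety.

Research = {Rosa}; Marketing = {}; Safety = {Amira, Caro, Jae}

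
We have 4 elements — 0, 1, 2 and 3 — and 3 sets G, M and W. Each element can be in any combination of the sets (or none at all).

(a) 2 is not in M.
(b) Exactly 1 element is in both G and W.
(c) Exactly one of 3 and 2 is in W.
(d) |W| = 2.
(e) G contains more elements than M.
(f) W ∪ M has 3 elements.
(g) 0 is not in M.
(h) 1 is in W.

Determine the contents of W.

From (a): 2 ∉ M.
From (g): 0 ∉ M.
From (h): 1 ∈ W.
Suppose 0 ∈ W: no assignment then satisfies all the clues, so 0 ∉ W.

W = {1, 2}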